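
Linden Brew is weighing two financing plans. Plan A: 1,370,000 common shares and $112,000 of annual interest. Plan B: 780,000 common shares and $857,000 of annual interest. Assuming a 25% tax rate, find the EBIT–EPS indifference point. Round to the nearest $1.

$1,841,915

Set EPS_A = EPS_B: (EBIT − $112,000)(1 − 0.25) ÷ 1,370,000 = (EBIT − $857,000)(1 − 0.25) ÷ 780,000.
Cancelling (1 − t) and cross-multiplying: 780,000·(EBIT − 112,000) = 1,370,000·(EBIT − 857,000).
EBIT × (1,370,000 − 780,000) = 857,000 × 1,370,000 − 112,000 × 780,000 = 1,086,730,000,000, so EBIT = 1,086,730,000,000 ÷ 590,000 = 1,841,915.25.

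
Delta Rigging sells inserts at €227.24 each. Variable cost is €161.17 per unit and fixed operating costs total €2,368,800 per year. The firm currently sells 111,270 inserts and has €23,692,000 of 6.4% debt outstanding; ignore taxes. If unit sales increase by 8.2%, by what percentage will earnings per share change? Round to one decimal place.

+17.4%

Total contribution margin = 111,270 × €66.07 = €7,351,608.90.
Operating income = contribution − fixed costs = €7,351,608.90 − €2,368,800 = €4,982,808.90.
After interest of €1,516,288.00, pre-tax earnings = €3,466,520.90.
Degree of combined leverage = contribution ÷ (EBIT − I) = €7,351,608.90 ÷ €3,466,520.90 = 2.1207.
EPS therefore changes by 2.1207 × (+8.2%) = +17.4%.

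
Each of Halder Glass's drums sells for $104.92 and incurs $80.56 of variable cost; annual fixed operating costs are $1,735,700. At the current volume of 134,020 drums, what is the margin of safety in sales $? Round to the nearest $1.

$6,585,613

Contribution margin per unit = $104.92 − $80.56 = $24.36. Break-even units = $1,735,700 ÷ $24.36 = 71,252.05; break-even revenue = 71,252.05 × $104.92 = $7,475,765.35.
Current sales = 134,020 × $104.92 = $14,061,378.40.
Margin of safety = $14,061,378.40 − $7,475,765.35 = $6,585,613.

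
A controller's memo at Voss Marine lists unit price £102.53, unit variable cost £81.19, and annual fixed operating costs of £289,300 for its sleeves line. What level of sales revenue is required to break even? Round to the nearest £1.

CM per unit = £102.53 − £81.19 = £21.34; CM ratio = £21.34 / £102.53 = 0.2081.
Break-even sales = FC ÷ CM ratio = £289,300 × £102.53 / £21.34 = £1,389,969.

£1,389,969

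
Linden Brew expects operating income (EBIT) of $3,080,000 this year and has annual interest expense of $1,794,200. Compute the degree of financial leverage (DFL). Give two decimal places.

Interest = $1,794,200.00.
DFL = EBIT ÷ (EBIT − I) = $3,080,000 ÷ ($3,080,000 − $1,794,200.00) = $3,080,000 ÷ $1,285,800.00 = 2.3954.

2.40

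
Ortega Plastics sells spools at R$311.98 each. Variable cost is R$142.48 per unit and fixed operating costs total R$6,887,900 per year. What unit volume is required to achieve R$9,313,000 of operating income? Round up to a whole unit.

95,581 spools

Contribution margin per unit = R$311.98 − R$142.48 = R$169.50.
Units = (FC + target) / CM = (R$6,887,900 + R$9,313,000) / R$169.50 = 95,580.53, so 95,581 spools.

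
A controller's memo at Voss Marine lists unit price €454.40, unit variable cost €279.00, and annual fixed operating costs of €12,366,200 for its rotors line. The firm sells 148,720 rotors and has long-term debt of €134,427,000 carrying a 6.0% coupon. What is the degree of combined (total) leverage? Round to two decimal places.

4.61

At 148,720 units, contribution = 148,720 × €175.40 = €26,085,488.00.
EBIT = €26,085,488.00 − €12,366,200 = €13,719,288.00. Interest = €8,065,620.00.
DOL = €26,085,488.00 ÷ €13,719,288.00 = 1.9014; DFL = €13,719,288.00 ÷ €5,653,668.00 = 2.4266.
DCL = DOL × DFL = 1.9014 × 2.4266 = 4.6139.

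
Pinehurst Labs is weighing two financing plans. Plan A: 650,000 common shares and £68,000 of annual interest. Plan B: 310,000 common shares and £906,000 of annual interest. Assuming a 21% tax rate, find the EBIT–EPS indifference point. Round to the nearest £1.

At indifference, (EBIT − 68,000)(1 − t)/650,000 = (EBIT − 906,000)(1 − t)/310,000.
Cancelling (1 − t) and cross-multiplying: 310,000·(EBIT − 68,000) = 650,000·(EBIT − 906,000).
Solving, EBIT = (906,000·650,000 − 68,000·310,000) / (650,000 − 310,000) = 567,820,000,000 / 340,000 = 1,670,058.82.

£1,670,059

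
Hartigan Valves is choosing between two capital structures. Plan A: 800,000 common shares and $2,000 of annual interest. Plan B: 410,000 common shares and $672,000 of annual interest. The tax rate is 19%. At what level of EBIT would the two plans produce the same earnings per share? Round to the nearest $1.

$1,376,359

At indifference, (EBIT − 2,000)(1 − t)/800,000 = (EBIT − 672,000)(1 − t)/410,000.
The (1 − t) factor cancels: (EBIT − 2,000) × 410,000 = (EBIT − 672,000) × 800,000.
Solving, EBIT = (672,000·800,000 − 2,000·410,000) / (800,000 − 410,000) = 536,780,000,000 / 390,000 = 1,376,358.97.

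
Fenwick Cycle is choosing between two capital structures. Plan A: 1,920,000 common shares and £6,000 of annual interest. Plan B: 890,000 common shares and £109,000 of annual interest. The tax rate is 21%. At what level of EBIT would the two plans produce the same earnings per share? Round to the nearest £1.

Set EPS_A = EPS_B: (EBIT − £6,000)(1 − 0.21) ÷ 1,920,000 = (EBIT − £109,000)(1 − 0.21) ÷ 890,000.
Cancelling (1 − t) and cross-multiplying: 890,000·(EBIT − 6,000) = 1,920,000·(EBIT − 109,000).
Solving, EBIT = (109,000·1,920,000 − 6,000·890,000) / (1,920,000 − 890,000) = 203,940,000,000 / 1,030,000 = 198,000.00.

£198,000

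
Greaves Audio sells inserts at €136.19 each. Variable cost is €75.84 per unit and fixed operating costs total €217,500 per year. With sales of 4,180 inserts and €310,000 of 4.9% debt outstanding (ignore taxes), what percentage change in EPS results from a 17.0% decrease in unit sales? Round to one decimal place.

Contribution at this volume is 4,180 × €60.35 = €252,263.00.
Subtracting fixed costs: EBIT = €252,263.00 − €217,500 = €34,763.00.
After interest of €15,190.00, pre-tax earnings = €19,573.00.
Degree of combined leverage = contribution ÷ (EBIT − I) = €252,263.00 ÷ €19,573.00 = 12.8883.
EPS therefore changes by 12.8883 × (-17.0%) = -219.1%.

-219.1%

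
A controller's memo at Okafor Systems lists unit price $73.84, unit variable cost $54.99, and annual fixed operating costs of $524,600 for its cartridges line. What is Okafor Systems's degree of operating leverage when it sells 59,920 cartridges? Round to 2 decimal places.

1.87

At 59,920 units, contribution = 59,920 × $18.85 = $1,129,492.00.
Operating income = contribution − fixed costs = $1,129,492.00 − $524,600 = $604,892.00.
So DOL = total CM / EBIT = $1,129,492.00 / $604,892.00 = 1.8673.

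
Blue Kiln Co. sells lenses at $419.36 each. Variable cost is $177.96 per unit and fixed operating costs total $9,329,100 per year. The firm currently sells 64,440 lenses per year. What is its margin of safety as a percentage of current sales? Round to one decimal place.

40.0%

Each unit contributes $419.36 − $177.96 = $241.40. Break-even units = $9,329,100 ÷ $241.40 = 38,645.82; break-even revenue = 38,645.82 × $419.36 = $16,206,509.43.
Actual sales revenue = 64,440 × $419.36 = $27,023,558.40.
Margin of safety = ($27,023,558.40 − $16,206,509.43) ÷ $27,023,558.40 = 40.0%.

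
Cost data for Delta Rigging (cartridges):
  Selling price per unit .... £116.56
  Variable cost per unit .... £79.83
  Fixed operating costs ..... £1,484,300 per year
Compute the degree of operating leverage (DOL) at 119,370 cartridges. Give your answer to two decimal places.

1.51

Contribution at this volume is 119,370 × £36.73 = £4,384,460.10.
EBIT = £4,384,460.10 − £1,484,300 = £2,900,160.10.
DOL = contribution ÷ EBIT = £4,384,460.10 ÷ £2,900,160.10 = 1.5118.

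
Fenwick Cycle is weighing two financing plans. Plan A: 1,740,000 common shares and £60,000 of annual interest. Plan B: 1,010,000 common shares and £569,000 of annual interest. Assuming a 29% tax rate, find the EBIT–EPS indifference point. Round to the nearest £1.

Set EPS_A = EPS_B: (EBIT − £60,000)(1 − 0.29) ÷ 1,740,000 = (EBIT − £569,000)(1 − 0.29) ÷ 1,010,000.
The (1 − t) factor cancels: (EBIT − 60,000) × 1,010,000 = (EBIT − 569,000) × 1,740,000.
Solving, EBIT = (569,000·1,740,000 − 60,000·1,010,000) / (1,740,000 − 1,010,000) = 929,460,000,000 / 730,000 = 1,273,232.88.

£1,273,233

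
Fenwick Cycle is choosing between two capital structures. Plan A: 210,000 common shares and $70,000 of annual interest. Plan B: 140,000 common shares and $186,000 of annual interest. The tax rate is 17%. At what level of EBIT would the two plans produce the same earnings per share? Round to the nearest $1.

At indifference, (EBIT − 70,000)(1 − t)/210,000 = (EBIT − 186,000)(1 − t)/140,000.
The (1 − t) factor cancels: (EBIT − 70,000) × 140,000 = (EBIT − 186,000) × 210,000.
EBIT × (210,000 − 140,000) = 186,000 × 210,000 − 70,000 × 140,000 = 29,260,000,000, so EBIT = 29,260,000,000 ÷ 70,000 = 418,000.00.

$418,000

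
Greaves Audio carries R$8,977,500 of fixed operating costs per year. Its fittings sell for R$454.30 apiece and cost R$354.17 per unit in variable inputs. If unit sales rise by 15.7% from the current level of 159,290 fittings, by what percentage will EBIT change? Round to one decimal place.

+35.9%

Total contribution margin = 159,290 × R$100.13 = R$15,949,707.70.
Subtracting fixed costs: EBIT = R$15,949,707.70 − R$8,977,500 = R$6,972,207.70.
Degree of operating leverage = R$15,949,707.70 / R$6,972,207.70 = 2.2876.
Operating income changes by 2.2876 × +15.7% = +35.9%.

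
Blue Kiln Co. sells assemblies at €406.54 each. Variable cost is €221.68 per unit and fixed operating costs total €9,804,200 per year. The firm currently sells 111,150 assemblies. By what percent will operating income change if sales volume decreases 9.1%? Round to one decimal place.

-17.4%

Total contribution margin = 111,150 × €184.86 = €20,547,189.00.
EBIT = €20,547,189.00 − €9,804,200 = €10,742,989.00.
Degree of operating leverage = €20,547,189.00 / €10,742,989.00 = 1.9126.
%ΔEBIT = DOL × %ΔSales = 1.9126 × -9.1% = -17.4%.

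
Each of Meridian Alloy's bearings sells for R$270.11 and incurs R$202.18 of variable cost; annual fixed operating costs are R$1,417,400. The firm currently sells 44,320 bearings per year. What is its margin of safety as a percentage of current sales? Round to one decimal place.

Unit CM = price − variable cost = R$270.11 − R$202.18 = R$67.93. Break-even units = R$1,417,400 ÷ R$67.93 = 20,865.60; break-even revenue = 20,865.60 × R$270.11 = R$5,636,006.39.
Actual sales revenue = 44,320 × R$270.11 = R$11,971,275.20.
Margin of safety = (R$11,971,275.20 − R$5,636,006.39) ÷ R$11,971,275.20 = 52.9%.

52.9%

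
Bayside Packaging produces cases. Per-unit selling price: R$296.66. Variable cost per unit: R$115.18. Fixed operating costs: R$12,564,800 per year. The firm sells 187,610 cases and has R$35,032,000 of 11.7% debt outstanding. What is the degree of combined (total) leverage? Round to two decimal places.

Contribution at this volume is 187,610 × R$181.48 = R$34,047,462.80.
Operating income = contribution − fixed costs = R$34,047,462.80 − R$12,564,800 = R$21,482,662.80. Interest = R$4,098,744.00, so EBIT − I = R$17,383,918.80.
Degree of total leverage = total CM / (EBIT − interest) = R$34,047,462.80 / R$17,383,918.80 = 1.9586.

1.96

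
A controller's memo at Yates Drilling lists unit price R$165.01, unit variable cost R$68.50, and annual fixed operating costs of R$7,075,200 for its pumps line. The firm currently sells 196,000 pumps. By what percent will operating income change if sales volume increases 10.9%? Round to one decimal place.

+17.4%

At 196,000 units, contribution = 196,000 × R$96.51 = R$18,915,960.00.
Subtracting fixed costs: EBIT = R$18,915,960.00 − R$7,075,200 = R$11,840,760.00.
So DOL = total CM / EBIT = R$18,915,960.00 / R$11,840,760.00 = 1.5975.
%ΔEBIT = DOL × %ΔSales = 1.5975 × +10.9% = +17.4%.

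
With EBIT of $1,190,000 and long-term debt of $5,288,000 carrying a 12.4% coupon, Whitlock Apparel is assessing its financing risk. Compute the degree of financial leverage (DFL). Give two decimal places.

Annual interest charges come to $655,712.00.
DFL = EBIT ÷ (EBIT − I) = $1,190,000 ÷ ($1,190,000 − $655,712.00) = $1,190,000 ÷ $534,288.00 = 2.2273.

2.23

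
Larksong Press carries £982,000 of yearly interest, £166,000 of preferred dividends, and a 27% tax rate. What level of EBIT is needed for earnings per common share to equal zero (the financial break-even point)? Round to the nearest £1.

Preferred dividends are paid after tax, so their pre-tax equivalent is £166,000 ÷ (1 − 0.27) = £227,397.26.
Financial break-even EBIT = interest + D_p ÷ (1 − t) = £982,000 + £227,397.26 = £1,209,397.26.

£1,209,397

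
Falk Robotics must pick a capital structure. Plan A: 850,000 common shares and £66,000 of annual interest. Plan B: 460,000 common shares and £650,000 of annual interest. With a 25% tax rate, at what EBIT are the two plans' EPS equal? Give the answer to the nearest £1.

£1,338,821

Set EPS_A = EPS_B: (EBIT − £66,000)(1 − 0.25) ÷ 850,000 = (EBIT − £650,000)(1 − 0.25) ÷ 460,000.
The (1 − t) factor cancels: (EBIT − 66,000) × 460,000 = (EBIT − 650,000) × 850,000.
Solving, EBIT = (650,000·850,000 − 66,000·460,000) / (850,000 − 460,000) = 522,140,000,000 / 390,000 = 1,338,820.51.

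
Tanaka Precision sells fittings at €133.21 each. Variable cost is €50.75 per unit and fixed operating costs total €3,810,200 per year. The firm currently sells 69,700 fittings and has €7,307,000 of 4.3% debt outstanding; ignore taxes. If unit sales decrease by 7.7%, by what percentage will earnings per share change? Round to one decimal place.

Contribution at this volume is 69,700 × €82.46 = €5,747,462.00.
Operating income = contribution − fixed costs = €5,747,462.00 − €3,810,200 = €1,937,262.00.
Interest = €314,201.00, so EBIT − I = €1,623,061.00.
Degree of combined leverage = contribution ÷ (EBIT − I) = €5,747,462.00 ÷ €1,623,061.00 = 3.5411.
%ΔEPS = DCL × %ΔSales = 3.5411 × -7.7% = -27.3%.

-27.3%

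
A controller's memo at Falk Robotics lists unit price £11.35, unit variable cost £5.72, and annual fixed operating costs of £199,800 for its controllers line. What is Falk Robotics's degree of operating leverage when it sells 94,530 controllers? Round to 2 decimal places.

1.60

Contribution at this volume is 94,530 × £5.63 = £532,203.90.
Operating income = contribution − fixed costs = £532,203.90 − £199,800 = £332,403.90.
Degree of operating leverage = £532,203.90 / £332,403.90 = 1.6011.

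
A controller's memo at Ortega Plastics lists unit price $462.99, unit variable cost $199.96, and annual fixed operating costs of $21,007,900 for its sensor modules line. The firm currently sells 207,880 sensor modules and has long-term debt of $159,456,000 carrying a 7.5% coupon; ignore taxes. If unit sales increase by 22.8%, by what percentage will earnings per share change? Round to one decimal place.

At 207,880 units, contribution = 207,880 × $263.03 = $54,678,676.40.
Operating income = contribution − fixed costs = $54,678,676.40 − $21,007,900 = $33,670,776.40.
Interest = $11,959,200.00, so EBIT − I = $21,711,576.40.
Degree of combined leverage = contribution ÷ (EBIT − I) = $54,678,676.40 ÷ $21,711,576.40 = 2.5184.
%ΔEPS = DCL × %ΔSales = 2.5184 × +22.8% = +57.4%.

+57.4%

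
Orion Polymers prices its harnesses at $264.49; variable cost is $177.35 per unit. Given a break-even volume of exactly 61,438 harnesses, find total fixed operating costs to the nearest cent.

Each unit contributes $264.49 − $177.35 = $87.14.
Fixed costs = break-even units × CM = 61,438 × $87.14 = $5,353,707.32.

$5,353,707.32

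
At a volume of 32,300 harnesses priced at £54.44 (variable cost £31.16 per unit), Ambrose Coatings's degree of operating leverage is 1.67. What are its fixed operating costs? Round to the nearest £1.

£301,678

Total contribution margin = 32,300 × £23.28 = £751,944.00.
DOL = contribution / EBIT, so EBIT = £751,944.00 / 1.67 = £450,265.87.
And FC = contribution − EBIT = £751,944.00 − £450,265.87 = £301,678.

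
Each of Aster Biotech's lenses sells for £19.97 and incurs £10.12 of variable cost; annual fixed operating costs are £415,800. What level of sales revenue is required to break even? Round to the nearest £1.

£842,998

CM per unit = £19.97 − £10.12 = £9.85; CM ratio = £9.85 / £19.97 = 0.4932.
Break-even sales = FC ÷ CM ratio = £415,800 × £19.97 / £9.85 = £842,998.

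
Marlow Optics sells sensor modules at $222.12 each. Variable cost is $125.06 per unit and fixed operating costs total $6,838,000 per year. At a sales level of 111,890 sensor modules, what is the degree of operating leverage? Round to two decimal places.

Total contribution margin = 111,890 × $97.06 = $10,860,043.40.
Subtracting fixed costs: EBIT = $10,860,043.40 − $6,838,000 = $4,022,043.40.
So DOL = total CM / EBIT = $10,860,043.40 / $4,022,043.40 = 2.7001.

2.70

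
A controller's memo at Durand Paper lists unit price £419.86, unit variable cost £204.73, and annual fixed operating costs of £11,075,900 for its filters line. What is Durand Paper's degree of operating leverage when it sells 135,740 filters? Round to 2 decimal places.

1.61

Contribution at this volume is 135,740 × £215.13 = £29,201,746.20.
Subtracting fixed costs: EBIT = £29,201,746.20 − £11,075,900 = £18,125,846.20.
So DOL = total CM / EBIT = £29,201,746.20 / £18,125,846.20 = 1.6111.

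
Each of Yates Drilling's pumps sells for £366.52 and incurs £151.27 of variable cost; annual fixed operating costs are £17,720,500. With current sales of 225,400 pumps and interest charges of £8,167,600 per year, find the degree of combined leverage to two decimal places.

Contribution at this volume is 225,400 × £215.25 = £48,517,350.00.
EBIT = £48,517,350.00 − £17,720,500 = £30,796,850.00. Interest = £8,167,600.00.
DOL = £48,517,350.00 ÷ £30,796,850.00 = 1.5754; DFL = £30,796,850.00 ÷ £22,629,250.00 = 1.3609.
DCL = DOL × DFL = 1.5754 × 1.3609 = 2.1440.

2.14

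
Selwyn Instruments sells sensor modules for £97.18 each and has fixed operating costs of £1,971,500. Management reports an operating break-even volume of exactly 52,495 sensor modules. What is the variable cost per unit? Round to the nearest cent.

At break-even, FC = Q × (P − VC), so P − VC = £1,971,500 ÷ 52,495 = £37.5560.
Hence VC = price − CM = £97.18 − £37.5560 = £59.62.

£59.62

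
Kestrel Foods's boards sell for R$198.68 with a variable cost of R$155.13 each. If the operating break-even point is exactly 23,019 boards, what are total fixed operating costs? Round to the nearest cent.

Contribution margin per unit = R$198.68 − R$155.13 = R$43.55.
Since BE = FC / CM, FC = 23,019 × R$43.55 = R$1,002,477.45.

R$1,002,477.45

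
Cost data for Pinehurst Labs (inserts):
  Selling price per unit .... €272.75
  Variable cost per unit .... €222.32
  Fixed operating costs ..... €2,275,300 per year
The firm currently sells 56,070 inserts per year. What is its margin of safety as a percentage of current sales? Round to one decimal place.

Unit CM = price − variable cost = €272.75 − €222.32 = €50.43. Break-even units = €2,275,300 ÷ €50.43 = 45,117.99; break-even revenue = 45,117.99 × €272.75 = €12,305,930.50.
Current sales = 56,070 × €272.75 = €15,293,092.50.
Margin of safety = (€15,293,092.50 − €12,305,930.50) ÷ €15,293,092.50 = 19.5%.

19.5%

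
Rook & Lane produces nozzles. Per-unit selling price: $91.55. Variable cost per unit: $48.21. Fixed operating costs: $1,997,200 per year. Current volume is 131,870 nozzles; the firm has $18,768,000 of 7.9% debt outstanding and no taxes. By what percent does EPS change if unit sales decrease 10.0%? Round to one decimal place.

Contribution at this volume is 131,870 × $43.34 = $5,715,245.80.
EBIT = $5,715,245.80 − $1,997,200 = $3,718,045.80.
After interest of $1,482,672.00, pre-tax earnings = $2,235,373.80.
DCL = total CM / (EBIT − I) = $5,715,245.80 / $2,235,373.80 = 2.5567.
EPS therefore changes by 2.5567 × (-10.0%) = -25.6%.

-25.6%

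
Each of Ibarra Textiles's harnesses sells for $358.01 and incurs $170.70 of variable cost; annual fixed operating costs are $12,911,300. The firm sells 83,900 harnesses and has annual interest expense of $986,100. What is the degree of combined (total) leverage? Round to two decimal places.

Total contribution margin = 83,900 × $187.31 = $15,715,309.00.
Subtracting fixed costs: EBIT = $15,715,309.00 − $12,911,300 = $2,804,009.00. Interest = $986,100.00, so EBIT − I = $1,817,909.00.
Degree of total leverage = total CM / (EBIT − interest) = $15,715,309.00 / $1,817,909.00 = 8.6447.

8.64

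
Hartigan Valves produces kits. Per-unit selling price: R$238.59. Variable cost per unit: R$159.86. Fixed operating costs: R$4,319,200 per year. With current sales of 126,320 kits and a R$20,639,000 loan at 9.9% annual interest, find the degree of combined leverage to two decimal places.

2.78

At 126,320 units, contribution = 126,320 × R$78.73 = R$9,945,173.60.
EBIT = R$9,945,173.60 − R$4,319,200 = R$5,625,973.60. Interest = R$2,043,261.00.
DOL = R$9,945,173.60 ÷ R$5,625,973.60 = 1.7677; DFL = R$5,625,973.60 ÷ R$3,582,712.60 = 1.5703.
DCL = DOL × DFL = 1.7677 × 1.5703 = 2.7758.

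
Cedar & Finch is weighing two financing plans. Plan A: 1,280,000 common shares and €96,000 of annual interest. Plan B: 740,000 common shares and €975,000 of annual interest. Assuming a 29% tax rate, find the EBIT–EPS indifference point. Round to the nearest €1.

€2,179,556

Set EPS_A = EPS_B: (EBIT − €96,000)(1 − 0.29) ÷ 1,280,000 = (EBIT − €975,000)(1 − 0.29) ÷ 740,000.
Cancelling (1 − t) and cross-multiplying: 740,000·(EBIT − 96,000) = 1,280,000·(EBIT − 975,000).
EBIT × (1,280,000 − 740,000) = 975,000 × 1,280,000 − 96,000 × 740,000 = 1,176,960,000,000, so EBIT = 1,176,960,000,000 ÷ 540,000 = 2,179,555.56.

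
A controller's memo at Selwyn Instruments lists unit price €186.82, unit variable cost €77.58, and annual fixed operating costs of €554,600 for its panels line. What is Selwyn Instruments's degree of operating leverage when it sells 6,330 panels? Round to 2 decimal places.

At 6,330 units, contribution = 6,330 × €109.24 = €691,489.20.
Subtracting fixed costs: EBIT = €691,489.20 − €554,600 = €136,889.20.
Degree of operating leverage = €691,489.20 / €136,889.20 = 5.0515.

5.05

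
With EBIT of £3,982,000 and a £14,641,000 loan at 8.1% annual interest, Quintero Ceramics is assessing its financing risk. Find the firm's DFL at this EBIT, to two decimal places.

Annual interest charges come to £1,185,921.00.
Degree of financial leverage = EBIT / (EBIT − interest) = £3,982,000 / £2,796,079.00 = 1.4241.

1.42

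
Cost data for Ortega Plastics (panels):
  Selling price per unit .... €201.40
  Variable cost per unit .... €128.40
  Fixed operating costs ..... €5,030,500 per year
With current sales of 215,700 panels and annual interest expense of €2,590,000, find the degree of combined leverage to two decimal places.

1.94

Total contribution margin = 215,700 × €73.00 = €15,746,100.00.
Operating income = contribution − fixed costs = €15,746,100.00 − €5,030,500 = €10,715,600.00. Interest = €2,590,000.00.
DOL = €15,746,100.00 ÷ €10,715,600.00 = 1.4695; DFL = €10,715,600.00 ÷ €8,125,600.00 = 1.3187.
DCL = DOL × DFL = 1.4695 × 1.3187 = 1.9378.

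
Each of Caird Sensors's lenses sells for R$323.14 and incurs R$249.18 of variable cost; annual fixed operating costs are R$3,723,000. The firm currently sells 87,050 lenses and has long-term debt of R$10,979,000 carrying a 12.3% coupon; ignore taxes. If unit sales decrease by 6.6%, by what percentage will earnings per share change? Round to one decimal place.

-31.1%

Contribution at this volume is 87,050 × R$73.96 = R$6,438,218.00.
EBIT = R$6,438,218.00 − R$3,723,000 = R$2,715,218.00.
After interest of R$1,350,417.00, pre-tax earnings = R$1,364,801.00.
DCL = total CM / (EBIT − I) = R$6,438,218.00 / R$1,364,801.00 = 4.7173.
EPS therefore changes by 4.7173 × (-6.6%) = -31.1%.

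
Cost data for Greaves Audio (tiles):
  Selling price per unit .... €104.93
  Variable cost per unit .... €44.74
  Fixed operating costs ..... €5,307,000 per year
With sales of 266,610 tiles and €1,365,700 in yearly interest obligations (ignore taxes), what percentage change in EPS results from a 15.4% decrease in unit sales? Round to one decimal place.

Total contribution margin = 266,610 × €60.19 = €16,047,255.90.
EBIT = €16,047,255.90 − €5,307,000 = €10,740,255.90.
Interest = €1,365,700.00, so EBIT − I = €9,374,555.90.
DCL = total CM / (EBIT − I) = €16,047,255.90 / €9,374,555.90 = 1.7118.
%ΔEPS = DCL × %ΔSales = 1.7118 × -15.4% = -26.4%.

-26.4%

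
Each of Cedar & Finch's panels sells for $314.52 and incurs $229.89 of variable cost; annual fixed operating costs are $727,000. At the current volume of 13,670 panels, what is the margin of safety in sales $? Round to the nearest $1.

$1,597,656

Contribution margin per unit = $314.52 − $229.89 = $84.63. Break-even units = $727,000 ÷ $84.63 = 8,590.33; break-even revenue = 8,590.33 × $314.52 = $2,701,831.97.
Current sales = 13,670 × $314.52 = $4,299,488.40.
Margin of safety = $4,299,488.40 − $2,701,831.97 = $1,597,656.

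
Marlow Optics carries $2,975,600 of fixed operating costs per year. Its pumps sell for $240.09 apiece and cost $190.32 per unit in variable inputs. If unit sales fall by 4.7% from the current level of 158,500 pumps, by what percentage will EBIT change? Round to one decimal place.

At 158,500 units, contribution = 158,500 × $49.77 = $7,888,545.00.
Operating income = contribution − fixed costs = $7,888,545.00 − $2,975,600 = $4,912,945.00.
Degree of operating leverage = $7,888,545.00 / $4,912,945.00 = 1.6057.
So EBIT moves 1.6057 × (-4.7%) = -7.5%.

-7.5%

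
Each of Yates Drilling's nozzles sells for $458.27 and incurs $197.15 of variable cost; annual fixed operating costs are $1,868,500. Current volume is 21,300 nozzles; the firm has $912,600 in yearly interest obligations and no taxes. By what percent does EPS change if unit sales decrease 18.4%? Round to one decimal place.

Total contribution margin = 21,300 × $261.12 = $5,561,856.00.
EBIT = $5,561,856.00 − $1,868,500 = $3,693,356.00.
After interest of $912,600.00, pre-tax earnings = $2,780,756.00.
Degree of combined leverage = contribution ÷ (EBIT − I) = $5,561,856.00 ÷ $2,780,756.00 = 2.0001.
%ΔEPS = DCL × %ΔSales = 2.0001 × -18.4% = -36.8%.

-36.8%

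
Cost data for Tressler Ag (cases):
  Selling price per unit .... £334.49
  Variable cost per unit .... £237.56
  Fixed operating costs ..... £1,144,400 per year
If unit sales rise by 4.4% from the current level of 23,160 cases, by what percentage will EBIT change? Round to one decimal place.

+9.0%

Contribution at this volume is 23,160 × £96.93 = £2,244,898.80.
Operating income = contribution − fixed costs = £2,244,898.80 − £1,144,400 = £1,100,498.80.
So DOL = total CM / EBIT = £2,244,898.80 / £1,100,498.80 = 2.0399.
%ΔEBIT = DOL × %ΔSales = 2.0399 × +4.4% = +9.0%.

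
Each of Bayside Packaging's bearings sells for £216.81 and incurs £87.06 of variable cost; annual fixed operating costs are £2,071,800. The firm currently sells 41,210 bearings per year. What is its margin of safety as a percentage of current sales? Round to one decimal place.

Contribution margin per unit = £216.81 − £87.06 = £129.75. Break-even units = £2,071,800 ÷ £129.75 = 15,967.63; break-even revenue = 15,967.63 × £216.81 = £3,461,941.87.
Actual sales revenue = 41,210 × £216.81 = £8,934,740.10.
Margin of safety = (£8,934,740.10 − £3,461,941.87) ÷ £8,934,740.10 = 61.3%.

61.3%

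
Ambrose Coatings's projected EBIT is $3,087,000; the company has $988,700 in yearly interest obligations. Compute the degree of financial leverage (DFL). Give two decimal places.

Interest = $988,700.00.
DFL = EBIT ÷ (EBIT − I) = $3,087,000 ÷ ($3,087,000 − $988,700.00) = $3,087,000 ÷ $2,098,300.00 = 1.4712.

1.47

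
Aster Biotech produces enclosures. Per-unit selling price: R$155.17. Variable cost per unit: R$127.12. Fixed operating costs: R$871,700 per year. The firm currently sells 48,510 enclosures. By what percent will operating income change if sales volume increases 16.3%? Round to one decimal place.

+45.4%

Total contribution margin = 48,510 × R$28.05 = R$1,360,705.50.
EBIT = R$1,360,705.50 − R$871,700 = R$489,005.50.
DOL = contribution ÷ EBIT = R$1,360,705.50 ÷ R$489,005.50 = 2.7826.
Operating income changes by 2.7826 × +16.3% = +45.4%.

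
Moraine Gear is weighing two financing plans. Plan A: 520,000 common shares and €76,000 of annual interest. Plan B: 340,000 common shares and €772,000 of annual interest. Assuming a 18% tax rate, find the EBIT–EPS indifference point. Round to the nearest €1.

At indifference, (EBIT − 76,000)(1 − t)/520,000 = (EBIT − 772,000)(1 − t)/340,000.
The (1 − t) factor cancels: (EBIT − 76,000) × 340,000 = (EBIT − 772,000) × 520,000.
EBIT × (520,000 − 340,000) = 772,000 × 520,000 − 76,000 × 340,000 = 375,600,000,000, so EBIT = 375,600,000,000 ÷ 180,000 = 2,086,666.67.

€2,086,667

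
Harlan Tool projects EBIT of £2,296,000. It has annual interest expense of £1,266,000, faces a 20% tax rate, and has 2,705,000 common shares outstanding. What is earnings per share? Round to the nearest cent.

Interest = £1,266,000.00, so EBT = £2,296,000 − £1,266,000.00 = £1,030,000.00.
Net income = £1,030,000.00 × (1 − 0.20) = £824,000.00.
Per share: £824,000.00 / 2,705,000 shares = £0.30.

£0.30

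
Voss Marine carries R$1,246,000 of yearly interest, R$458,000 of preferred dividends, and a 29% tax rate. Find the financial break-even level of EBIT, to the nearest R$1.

R$1,891,070

Grossing the preferred dividend up to pre-tax terms: R$458,000 / (1 − 0.29) = R$645,070.42.
EPS = 0 when EBIT covers interest plus the pre-tax preferred burden: R$1,246,000 + R$645,070.42 = R$1,891,070.42.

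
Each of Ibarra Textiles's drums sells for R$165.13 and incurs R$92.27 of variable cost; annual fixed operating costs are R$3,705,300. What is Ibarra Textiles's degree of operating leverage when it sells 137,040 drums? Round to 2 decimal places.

1.59

Contribution at this volume is 137,040 × R$72.86 = R$9,984,734.40.
Subtracting fixed costs: EBIT = R$9,984,734.40 − R$3,705,300 = R$6,279,434.40.
DOL = contribution ÷ EBIT = R$9,984,734.40 ÷ R$6,279,434.40 = 1.5901.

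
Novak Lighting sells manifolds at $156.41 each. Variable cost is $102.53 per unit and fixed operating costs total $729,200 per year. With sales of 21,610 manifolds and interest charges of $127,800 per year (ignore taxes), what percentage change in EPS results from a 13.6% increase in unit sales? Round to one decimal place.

At 21,610 units, contribution = 21,610 × $53.88 = $1,164,346.80.
Operating income = contribution − fixed costs = $1,164,346.80 − $729,200 = $435,146.80.
Interest = $127,800.00, so EBIT − I = $307,346.80.
DCL = total CM / (EBIT − I) = $1,164,346.80 / $307,346.80 = 3.7884.
EPS therefore changes by 3.7884 × (+13.6%) = +51.5%.

+51.5%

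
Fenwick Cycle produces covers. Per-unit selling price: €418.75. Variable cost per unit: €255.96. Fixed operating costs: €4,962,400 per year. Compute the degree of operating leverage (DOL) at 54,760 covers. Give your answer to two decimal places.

2.26

At 54,760 units, contribution = 54,760 × €162.79 = €8,914,380.40.
EBIT = €8,914,380.40 − €4,962,400 = €3,951,980.40.
Degree of operating leverage = €8,914,380.40 / €3,951,980.40 = 2.2557.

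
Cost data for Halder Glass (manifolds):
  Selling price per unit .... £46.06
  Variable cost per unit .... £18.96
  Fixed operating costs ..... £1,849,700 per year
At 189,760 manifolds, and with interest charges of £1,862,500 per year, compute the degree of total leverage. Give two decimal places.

Contribution at this volume is 189,760 × £27.10 = £5,142,496.00.
Operating income = contribution − fixed costs = £5,142,496.00 − £1,849,700 = £3,292,796.00. Interest = £1,862,500.00, so EBIT − I = £1,430,296.00.
Degree of total leverage = total CM / (EBIT − interest) = £5,142,496.00 / £1,430,296.00 = 3.5954.

3.60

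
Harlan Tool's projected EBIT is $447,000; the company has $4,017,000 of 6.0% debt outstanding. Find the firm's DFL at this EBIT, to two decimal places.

Annual interest charges come to $241,020.00.
DFL = EBIT ÷ (EBIT − I) = $447,000 ÷ ($447,000 − $241,020.00) = $447,000 ÷ $205,980.00 = 2.1701.

2.17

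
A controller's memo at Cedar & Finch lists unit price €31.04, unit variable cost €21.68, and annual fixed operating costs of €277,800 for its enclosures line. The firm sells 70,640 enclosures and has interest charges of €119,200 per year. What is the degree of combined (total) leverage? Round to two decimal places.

Total contribution margin = 70,640 × €9.36 = €661,190.40.
Operating income = contribution − fixed costs = €661,190.40 − €277,800 = €383,390.40. Interest = €119,200.00.
DOL = €661,190.40 ÷ €383,390.40 = 1.7246; DFL = €383,390.40 ÷ €264,190.40 = 1.4512.
DCL = DOL × DFL = 1.7246 × 1.4512 = 2.5027.

2.50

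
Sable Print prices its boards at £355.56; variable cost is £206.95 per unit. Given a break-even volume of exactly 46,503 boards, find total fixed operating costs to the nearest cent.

£6,910,810.83

Unit CM = price − variable cost = £355.56 − £206.95 = £148.61.
Fixed costs = break-even units × CM = 46,503 × £148.61 = £6,910,810.83.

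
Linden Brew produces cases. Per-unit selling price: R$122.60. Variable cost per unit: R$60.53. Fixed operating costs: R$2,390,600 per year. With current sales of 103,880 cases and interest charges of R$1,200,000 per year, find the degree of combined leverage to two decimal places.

At 103,880 units, contribution = 103,880 × R$62.07 = R$6,447,831.60.
EBIT = R$6,447,831.60 − R$2,390,600 = R$4,057,231.60. Interest = R$1,200,000.00, so EBIT − I = R$2,857,231.60.
DCL = contribution ÷ (EBIT − I) = R$6,447,831.60 ÷ R$2,857,231.60 = 2.2567.

2.26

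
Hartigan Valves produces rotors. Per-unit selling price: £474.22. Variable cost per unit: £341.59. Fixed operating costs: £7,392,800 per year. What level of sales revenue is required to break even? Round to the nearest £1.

Contribution margin per unit = £474.22 − £341.59 = £132.63, a CM ratio of £132.63 ÷ £474.22 = 0.2797.
Break-even revenue = fixed costs × price ÷ CM = £7,392,800 × £474.22 ÷ £132.63 = £26,433,036.

£26,433,036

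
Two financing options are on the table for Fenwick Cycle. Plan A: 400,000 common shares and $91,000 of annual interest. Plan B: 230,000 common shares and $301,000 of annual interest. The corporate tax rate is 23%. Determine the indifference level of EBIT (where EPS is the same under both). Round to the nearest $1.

Set EPS_A = EPS_B: (EBIT − $91,000)(1 − 0.23) ÷ 400,000 = (EBIT − $301,000)(1 − 0.23) ÷ 230,000.
Cancelling (1 − t) and cross-multiplying: 230,000·(EBIT − 91,000) = 400,000·(EBIT − 301,000).
Solving, EBIT = (301,000·400,000 − 91,000·230,000) / (400,000 − 230,000) = 99,470,000,000 / 170,000 = 585,117.65.

$585,118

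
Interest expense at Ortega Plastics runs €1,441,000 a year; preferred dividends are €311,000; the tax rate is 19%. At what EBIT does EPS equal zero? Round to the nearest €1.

€1,824,951

Preferred dividends are paid after tax, so their pre-tax equivalent is €311,000 ÷ (1 − 0.19) = €383,950.62.
Financial break-even EBIT = interest + D_p ÷ (1 − t) = €1,441,000 + €383,950.62 = €1,824,950.62.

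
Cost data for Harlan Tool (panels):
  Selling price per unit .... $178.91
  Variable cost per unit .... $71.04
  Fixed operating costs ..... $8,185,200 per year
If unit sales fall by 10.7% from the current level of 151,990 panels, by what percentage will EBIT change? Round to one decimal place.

-21.4%

Total contribution margin = 151,990 × $107.87 = $16,395,161.30.
Subtracting fixed costs: EBIT = $16,395,161.30 − $8,185,200 = $8,209,961.30.
So DOL = total CM / EBIT = $16,395,161.30 / $8,209,961.30 = 1.9970.
So EBIT moves 1.9970 × (-10.7%) = -21.4%.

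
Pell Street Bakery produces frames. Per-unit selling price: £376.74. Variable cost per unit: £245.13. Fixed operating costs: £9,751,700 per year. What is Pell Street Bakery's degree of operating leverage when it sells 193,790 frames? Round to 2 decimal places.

Contribution at this volume is 193,790 × £131.61 = £25,504,701.90.
Operating income = contribution − fixed costs = £25,504,701.90 − £9,751,700 = £15,753,001.90.
So DOL = total CM / EBIT = £25,504,701.90 / £15,753,001.90 = 1.6190.

1.62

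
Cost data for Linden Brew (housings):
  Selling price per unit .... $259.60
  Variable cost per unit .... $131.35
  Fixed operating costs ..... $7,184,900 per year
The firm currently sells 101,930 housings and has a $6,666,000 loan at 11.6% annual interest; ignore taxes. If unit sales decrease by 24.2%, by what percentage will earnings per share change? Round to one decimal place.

At 101,930 units, contribution = 101,930 × $128.25 = $13,072,522.50.
EBIT = $13,072,522.50 − $7,184,900 = $5,887,622.50.
Interest = $773,256.00, so EBIT − I = $5,114,366.50.
Degree of combined leverage = contribution ÷ (EBIT − I) = $13,072,522.50 ÷ $5,114,366.50 = 2.5560.
EPS therefore changes by 2.5560 × (-24.2%) = -61.9%.

-61.9%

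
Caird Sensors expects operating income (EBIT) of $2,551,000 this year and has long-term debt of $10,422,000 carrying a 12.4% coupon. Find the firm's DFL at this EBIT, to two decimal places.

Annual interest charges come to $1,292,328.00.
Degree of financial leverage = EBIT / (EBIT − interest) = $2,551,000 / $1,258,672.00 = 2.0267.

2.03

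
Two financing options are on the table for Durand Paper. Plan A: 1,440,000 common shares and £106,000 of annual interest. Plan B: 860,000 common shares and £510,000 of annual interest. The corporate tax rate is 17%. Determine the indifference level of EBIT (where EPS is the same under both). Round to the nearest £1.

Set EPS_A = EPS_B: (EBIT − £106,000)(1 − 0.17) ÷ 1,440,000 = (EBIT − £510,000)(1 − 0.17) ÷ 860,000.
The (1 − t) factor cancels: (EBIT − 106,000) × 860,000 = (EBIT − 510,000) × 1,440,000.
Solving, EBIT = (510,000·1,440,000 − 106,000·860,000) / (1,440,000 − 860,000) = 643,240,000,000 / 580,000 = 1,109,034.48.

£1,109,034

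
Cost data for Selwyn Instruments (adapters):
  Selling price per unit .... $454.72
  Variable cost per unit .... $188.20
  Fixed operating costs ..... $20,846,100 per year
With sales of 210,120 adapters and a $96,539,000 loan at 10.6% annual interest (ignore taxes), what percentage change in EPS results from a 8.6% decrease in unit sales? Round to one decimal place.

-19.3%

At 210,120 units, contribution = 210,120 × $266.52 = $56,001,182.40.
Subtracting fixed costs: EBIT = $56,001,182.40 − $20,846,100 = $35,155,082.40.
Interest = $10,233,134.00, so EBIT − I = $24,921,948.40.
DCL = total CM / (EBIT − I) = $56,001,182.40 / $24,921,948.40 = 2.2471.
EPS therefore changes by 2.2471 × (-8.6%) = -19.3%.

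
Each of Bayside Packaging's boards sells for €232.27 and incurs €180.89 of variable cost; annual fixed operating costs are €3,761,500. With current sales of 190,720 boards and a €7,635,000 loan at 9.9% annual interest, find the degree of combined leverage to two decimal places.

1.86

At 190,720 units, contribution = 190,720 × €51.38 = €9,799,193.60.
Operating income = contribution − fixed costs = €9,799,193.60 − €3,761,500 = €6,037,693.60. Interest = €755,865.00.
DOL = €9,799,193.60 ÷ €6,037,693.60 = 1.6230; DFL = €6,037,693.60 ÷ €5,281,828.60 = 1.1431.
DCL = DOL × DFL = 1.6230 × 1.1431 = 1.8553.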